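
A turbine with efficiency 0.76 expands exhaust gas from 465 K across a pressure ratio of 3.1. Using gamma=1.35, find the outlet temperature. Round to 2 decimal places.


T_out = T_in * (1 - eta * (1 - PR^(-(gamma-1)/gamma)))
Exponent = -(1.35-1)/1.35 = -0.25925926
PR^exp = 3.1^(-0.25925926) = 0.74577862
Factor = 1 - 0.76*(1 - 0.74577862) = 0.80679175
T_out = 465 * 0.80679175 = 375.16 K


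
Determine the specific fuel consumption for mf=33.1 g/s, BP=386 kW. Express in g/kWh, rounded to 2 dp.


SFC = (mf / BP) * 3600
Rate = 33.1 / 386 = 0.085751 g/(s*kW)
SFC = 0.085751 * 3600 = 308.70 g/kWh


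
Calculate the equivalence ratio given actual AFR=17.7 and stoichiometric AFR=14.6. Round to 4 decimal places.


phi = AFR_stoich / AFR_actual
phi = 14.6 / 17.7 = 0.8249


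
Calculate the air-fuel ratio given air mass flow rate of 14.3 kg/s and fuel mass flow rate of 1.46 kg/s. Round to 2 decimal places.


AFR = m_air / m_fuel
AFR = 14.3 / 1.46 = 9.79


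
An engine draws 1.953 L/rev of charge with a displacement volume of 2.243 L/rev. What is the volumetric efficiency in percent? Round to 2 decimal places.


eta_v = (V_actual / V_disp) * 100
Ratio = 1.953 / 2.243 = 0.8707
eta_v = 0.8707 * 100 = 87.07%


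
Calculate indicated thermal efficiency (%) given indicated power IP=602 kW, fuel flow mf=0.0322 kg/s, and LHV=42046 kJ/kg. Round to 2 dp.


eta_ith = (IP / (mf * LHV)) * 100
Denominator = 0.0322 * 42046 = 1353.8812 kW
eta_ith = (602 / 1353.8812) * 100 = 44.46%


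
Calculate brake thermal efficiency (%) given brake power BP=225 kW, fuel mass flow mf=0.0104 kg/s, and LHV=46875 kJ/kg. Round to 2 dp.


eta_BTE = (BP / (mf * LHV)) * 100
Denominator = 0.0104 * 46875 = 487.5000 kW
eta_BTE = (225 / 487.5000) * 100 = 46.15%


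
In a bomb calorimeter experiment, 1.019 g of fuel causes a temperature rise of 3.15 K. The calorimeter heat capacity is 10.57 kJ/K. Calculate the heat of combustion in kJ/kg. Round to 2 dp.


Hc = C_cal * delta_T / m_fuel
Q_released = 10.57 * 3.15 = 33.2955 kJ
m_fuel = 1.019 g = 1.019/1000 kg = 0.001019 kg
Hc = 33.2955 / 0.001019 = 32674.68 kJ/kg


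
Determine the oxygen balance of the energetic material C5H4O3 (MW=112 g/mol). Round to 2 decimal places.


OB = -1600 * (2C + H/2 - O) / MW
Inner = 2*5 + 4/2 - 3 = 9.00
OB = -1600 * 9.00 / 112 = -128.57%


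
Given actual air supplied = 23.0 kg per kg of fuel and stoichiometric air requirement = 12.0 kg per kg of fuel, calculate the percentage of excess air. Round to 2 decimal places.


Excess air = actual - stoichiometric = 23.0 - 12.0 = 11.00 kg/kg fuel
Excess air % = (excess / stoich) * 100 = (11.00 / 12.0) * 100 = 91.67%


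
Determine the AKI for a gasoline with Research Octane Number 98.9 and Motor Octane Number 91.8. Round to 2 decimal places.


AKI = (RON + MON) / 2
AKI = (98.9 + 91.8) / 2
AKI = 190.7 / 2 = 95.35


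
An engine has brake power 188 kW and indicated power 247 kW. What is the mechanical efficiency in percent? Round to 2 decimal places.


eta_mech = (BP / IP) * 100
Ratio = 188 / 247 = 0.7611
eta_mech = 0.7611 * 100 = 76.11%


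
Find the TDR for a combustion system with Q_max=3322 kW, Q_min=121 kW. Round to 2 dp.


TDR = Q_max / Q_min
TDR = 3322 / 121 = 27.45


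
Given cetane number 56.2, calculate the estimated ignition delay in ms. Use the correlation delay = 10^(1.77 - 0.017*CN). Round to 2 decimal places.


delay = 10^(1.77 - 0.017*CN)
Exponent = 1.77 - 0.017*56.2 = 0.8146
delay = 10^0.8146 = 6.53 ms


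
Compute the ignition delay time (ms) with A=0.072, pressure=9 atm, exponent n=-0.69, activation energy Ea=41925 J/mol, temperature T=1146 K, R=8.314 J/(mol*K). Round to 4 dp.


tau = A * P^n * exp(Ea/(R*T))
P^n = 9^(-0.69) = 0.21956983
Ea/(R*T) = 41925/(8.314*1146) = 4.400261
exp(Ea/(R*T)) = 81.472127
tau = 0.072 * 0.21956983 * 81.472127 = 1.2880 ms


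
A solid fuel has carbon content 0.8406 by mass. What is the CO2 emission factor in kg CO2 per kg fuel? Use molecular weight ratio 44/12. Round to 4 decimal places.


EF = C_frac * (M_CO2 / M_C)
EF = 0.8406 * (44/12)
EF = 0.8406 * 3.666667 = 3.0822 kg_CO2/kg_fuel


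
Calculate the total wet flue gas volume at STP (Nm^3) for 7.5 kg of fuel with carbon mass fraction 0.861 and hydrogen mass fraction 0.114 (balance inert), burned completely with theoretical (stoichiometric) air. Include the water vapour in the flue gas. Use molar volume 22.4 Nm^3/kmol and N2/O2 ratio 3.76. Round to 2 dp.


Per kg fuel: CO2 = (C/12 kmol)*22.4 = (0.861/12)*22.4 = 1.60720 Nm^3
Per kg fuel: H2O = (H/2 kmol)*22.4 = (0.114/2)*22.4 = 1.27680 Nm^3
O2 needed per kg fuel = C/12 + H/4 = 0.861/12 + 0.114/4 = 0.10025000 kmol
Per kg fuel: N2 = O2*3.76*22.4 = 0.10025000*3.76*22.4 = 8.44346 Nm^3
Total per kg = 1.60720 + 1.27680 + 8.44346 = 11.32746 Nm^3
Total = 11.32746 * 7.5 = 84.96 Nm^3


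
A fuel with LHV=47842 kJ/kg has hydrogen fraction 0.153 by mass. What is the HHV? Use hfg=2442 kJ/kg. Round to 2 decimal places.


HHV = LHV + hfg * 9 * H
Water addition = 2442 * 9 * 0.153 = 3362.634 kJ/kg
HHV = 47842 + 3362.634 = 51204.63 kJ/kg


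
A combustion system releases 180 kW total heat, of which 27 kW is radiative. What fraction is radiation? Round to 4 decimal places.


f_rad = Q_rad / Q_total
f_rad = 27 / 180 = 0.1500


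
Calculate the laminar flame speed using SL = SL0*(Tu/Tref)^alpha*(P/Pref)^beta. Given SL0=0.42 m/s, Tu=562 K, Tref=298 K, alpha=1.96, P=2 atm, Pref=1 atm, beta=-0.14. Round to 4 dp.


SL = SL0 * (Tu/Tref)^alpha * (P/Pref)^beta
T ratio = 562/298 = 1.88590604
(T ratio)^alpha = 1.88590604^1.96 = 3.467523
(P/Pref)^beta = 2^(-0.14) = 0.907519
SL = 0.42 * 3.467523 * 0.907519 = 1.3217 m/s


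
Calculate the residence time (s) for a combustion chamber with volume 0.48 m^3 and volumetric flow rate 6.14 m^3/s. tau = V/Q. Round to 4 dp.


tau = V / Q_flow
tau = 0.48 / 6.14 = 0.0782 s


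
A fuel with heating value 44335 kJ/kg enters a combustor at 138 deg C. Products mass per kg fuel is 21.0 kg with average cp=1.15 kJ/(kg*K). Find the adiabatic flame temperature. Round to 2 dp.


T_ad = T_in + Hc / (m_p * cp)
Denominator = 21.0 * 1.15 = 24.1500
Temperature rise = 44335 / 24.1500 = 1835.82 K
T_ad = 138 + 1835.82 = 1973.82 deg C


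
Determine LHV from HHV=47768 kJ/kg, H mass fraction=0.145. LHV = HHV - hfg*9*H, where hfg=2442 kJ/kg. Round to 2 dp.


LHV = HHV - hfg * 9 * H
Water correction = 2442 * 9 * 0.145 = 3186.810 kJ/kg
LHV = 47768 - 3186.810 = 44581.19 kJ/kg


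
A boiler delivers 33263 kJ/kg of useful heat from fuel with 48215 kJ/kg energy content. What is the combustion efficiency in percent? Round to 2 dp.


Efficiency = (Q_useful / Q_fuel) * 100
Efficiency = (33263 / 48215) * 100
Efficiency = 0.6899 * 100 = 68.99%


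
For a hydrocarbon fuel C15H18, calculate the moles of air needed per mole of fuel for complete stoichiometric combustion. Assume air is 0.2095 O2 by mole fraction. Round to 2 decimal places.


Balanced combustion: C15H18 + 19.5 O2 -> 15 CO2 + 9 H2O
O2 needed = C + H/4 = 15 + 18/4 = 19.50 moles
Air moles = O2 / 0.2095 = 19.50 / 0.2095 = 93.08 moles air


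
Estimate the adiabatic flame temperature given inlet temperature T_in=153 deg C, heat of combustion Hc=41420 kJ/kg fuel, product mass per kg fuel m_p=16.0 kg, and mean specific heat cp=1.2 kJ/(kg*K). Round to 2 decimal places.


T_ad = T_in + Hc / (m_p * cp)
Denominator = 16.0 * 1.2 = 19.2000
Temperature rise = 41420 / 19.2000 = 2157.29 K
T_ad = 153 + 2157.29 = 2310.29 deg C


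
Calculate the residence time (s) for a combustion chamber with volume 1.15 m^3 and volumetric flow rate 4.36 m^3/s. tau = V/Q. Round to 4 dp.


tau = V / Q_flow
tau = 1.15 / 4.36 = 0.2638 s


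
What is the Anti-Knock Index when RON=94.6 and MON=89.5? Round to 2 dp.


AKI = (RON + MON) / 2
AKI = (94.6 + 89.5) / 2
AKI = 184.1 / 2 = 92.05


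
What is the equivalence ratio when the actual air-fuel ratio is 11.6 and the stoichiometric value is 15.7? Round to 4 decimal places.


phi = AFR_stoich / AFR_actual
phi = 15.7 / 11.6 = 1.3534


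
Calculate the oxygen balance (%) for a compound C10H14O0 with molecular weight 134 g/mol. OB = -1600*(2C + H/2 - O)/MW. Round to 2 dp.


OB = -1600 * (2C + H/2 - O) / MW
Inner = 2*10 + 14/2 - 0 = 27.00
OB = -1600 * 27.00 / 134 = -322.39%


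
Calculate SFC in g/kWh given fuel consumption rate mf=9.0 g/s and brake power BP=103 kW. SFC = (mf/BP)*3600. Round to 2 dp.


SFC = (mf / BP) * 3600
Rate = 9.0 / 103 = 0.087379 g/(s*kW)
SFC = 0.087379 * 3600 = 314.56 g/kWh


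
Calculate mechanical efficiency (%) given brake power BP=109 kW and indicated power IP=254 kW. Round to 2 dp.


eta_mech = (BP / IP) * 100
Ratio = 109 / 254 = 0.4291
eta_mech = 0.4291 * 100 = 42.91%


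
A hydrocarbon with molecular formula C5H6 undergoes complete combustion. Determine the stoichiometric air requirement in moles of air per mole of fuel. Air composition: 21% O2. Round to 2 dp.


Balanced combustion: C5H6 + 6.5 O2 -> 5 CO2 + 3 H2O
O2 needed = C + H/4 = 5 + 6/4 = 6.50 moles
Air moles = O2 / 0.21 = 6.50 / 0.21 = 30.95 moles air


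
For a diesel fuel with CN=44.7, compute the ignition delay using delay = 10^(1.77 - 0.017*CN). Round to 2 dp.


delay = 10^(1.77 - 0.017*CN)
Exponent = 1.77 - 0.017*44.7 = 1.0101
delay = 10^1.0101 = 10.24 ms


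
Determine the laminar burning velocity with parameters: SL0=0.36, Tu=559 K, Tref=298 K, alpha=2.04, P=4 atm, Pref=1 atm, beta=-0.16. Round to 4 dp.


SL = SL0 * (Tu/Tref)^alpha * (P/Pref)^beta
T ratio = 559/298 = 1.87583893
(T ratio)^alpha = 1.87583893^2.04 = 3.608435
(P/Pref)^beta = 4^(-0.16) = 0.801070
SL = 0.36 * 3.608435 * 0.801070 = 1.0406 m/s


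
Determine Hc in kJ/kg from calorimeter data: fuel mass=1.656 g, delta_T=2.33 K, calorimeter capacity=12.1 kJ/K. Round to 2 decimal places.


Hc = C_cal * delta_T / m_fuel
Q_released = 12.1 * 2.33 = 28.1930 kJ
m_fuel = 1.656 g = 1.656/1000 kg = 0.001656 kg
Hc = 28.1930 / 0.001656 = 17024.76 kJ/kg


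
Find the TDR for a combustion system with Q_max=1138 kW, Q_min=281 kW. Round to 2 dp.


TDR = Q_max / Q_min
TDR = 1138 / 281 = 4.05


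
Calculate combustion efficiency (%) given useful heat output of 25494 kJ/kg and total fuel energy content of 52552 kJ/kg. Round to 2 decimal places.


Efficiency = (Q_useful / Q_fuel) * 100
Efficiency = (25494 / 52552) * 100
Efficiency = 0.4851 * 100 = 48.51%


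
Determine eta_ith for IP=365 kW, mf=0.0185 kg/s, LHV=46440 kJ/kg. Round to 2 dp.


eta_ith = (IP / (mf * LHV)) * 100
Denominator = 0.0185 * 46440 = 859.1400 kW
eta_ith = (365 / 859.1400) * 100 = 42.48%


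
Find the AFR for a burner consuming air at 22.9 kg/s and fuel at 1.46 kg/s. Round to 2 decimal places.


AFR = m_air / m_fuel
AFR = 22.9 / 1.46 = 15.68


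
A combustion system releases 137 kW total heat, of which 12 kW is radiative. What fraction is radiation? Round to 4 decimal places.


f_rad = Q_rad / Q_total
f_rad = 12 / 137 = 0.0876


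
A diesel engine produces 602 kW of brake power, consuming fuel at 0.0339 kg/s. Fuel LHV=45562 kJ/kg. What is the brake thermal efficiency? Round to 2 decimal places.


eta_BTE = (BP / (mf * LHV)) * 100
Denominator = 0.0339 * 45562 = 1544.5518 kW
eta_BTE = (602 / 1544.5518) * 100 = 38.98%


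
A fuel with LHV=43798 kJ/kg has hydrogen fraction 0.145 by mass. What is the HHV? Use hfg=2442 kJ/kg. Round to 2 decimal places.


HHV = LHV + hfg * 9 * H
Water addition = 2442 * 9 * 0.145 = 3186.810 kJ/kg
HHV = 43798 + 3186.810 = 46984.81 kJ/kg


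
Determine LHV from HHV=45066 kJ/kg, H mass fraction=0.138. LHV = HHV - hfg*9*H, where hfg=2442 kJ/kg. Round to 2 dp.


LHV = HHV - hfg * 9 * H
Water correction = 2442 * 9 * 0.138 = 3032.964 kJ/kg
LHV = 45066 - 3032.964 = 42033.04 kJ/kg


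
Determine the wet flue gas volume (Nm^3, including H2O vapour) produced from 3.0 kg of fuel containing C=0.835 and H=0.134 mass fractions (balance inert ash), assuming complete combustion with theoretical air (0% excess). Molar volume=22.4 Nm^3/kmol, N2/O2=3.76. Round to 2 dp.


Per kg fuel: CO2 = (C/12 kmol)*22.4 = (0.835/12)*22.4 = 1.55867 Nm^3
Per kg fuel: H2O = (H/2 kmol)*22.4 = (0.134/2)*22.4 = 1.50080 Nm^3
O2 needed per kg fuel = C/12 + H/4 = 0.835/12 + 0.134/4 = 0.10308333 kmol
Per kg fuel: N2 = O2*3.76*22.4 = 0.10308333*3.76*22.4 = 8.68209 Nm^3
Total per kg = 1.55867 + 1.50080 + 8.68209 = 11.74156 Nm^3
Total = 11.74156 * 3.0 = 35.22 Nm^3


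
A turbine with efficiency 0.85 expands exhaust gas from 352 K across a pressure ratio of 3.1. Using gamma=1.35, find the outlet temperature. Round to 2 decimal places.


T_out = T_in * (1 - eta * (1 - PR^(-(gamma-1)/gamma)))
Exponent = -(1.35-1)/1.35 = -0.25925926
PR^exp = 3.1^(-0.25925926) = 0.74577862
Factor = 1 - 0.85*(1 - 0.74577862) = 0.78391183
T_out = 352 * 0.78391183 = 275.94 K


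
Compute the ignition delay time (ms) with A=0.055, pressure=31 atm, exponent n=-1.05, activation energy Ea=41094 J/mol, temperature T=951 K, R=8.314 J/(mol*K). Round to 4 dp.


tau = A * P^n * exp(Ea/(R*T))
P^n = 31^(-1.05) = 0.02716879
Ea/(R*T) = 41094/(8.314*951) = 5.197421
exp(Ea/(R*T)) = 180.805306
tau = 0.055 * 0.02716879 * 180.805306 = 0.2702 ms


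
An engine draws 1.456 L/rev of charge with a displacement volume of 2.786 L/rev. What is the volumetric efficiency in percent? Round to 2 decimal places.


eta_v = (V_actual / V_disp) * 100
Ratio = 1.456 / 2.786 = 0.5226
eta_v = 0.5226 * 100 = 52.26%


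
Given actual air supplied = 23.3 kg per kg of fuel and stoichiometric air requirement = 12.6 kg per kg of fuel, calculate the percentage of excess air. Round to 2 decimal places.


Excess air = actual - stoichiometric = 23.3 - 12.6 = 10.70 kg/kg fuel
Excess air % = (excess / stoich) * 100 = (10.70 / 12.6) * 100 = 84.92%


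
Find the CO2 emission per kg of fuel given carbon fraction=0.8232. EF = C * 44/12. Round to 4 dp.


EF = C_frac * (M_CO2 / M_C)
EF = 0.8232 * (44/12)
EF = 0.8232 * 3.666667 = 3.0184 kg_CO2/kg_fuel


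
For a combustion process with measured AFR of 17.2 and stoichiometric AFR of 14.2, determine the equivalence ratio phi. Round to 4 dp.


phi = AFR_stoich / AFR_actual
phi = 14.2 / 17.2 = 0.8256


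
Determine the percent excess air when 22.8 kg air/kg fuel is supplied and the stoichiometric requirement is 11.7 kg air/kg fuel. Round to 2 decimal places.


Excess air = actual - stoichiometric = 22.8 - 11.7 = 11.10 kg/kg fuel
Excess air % = (excess / stoich) * 100 = (11.10 / 11.7) * 100 = 94.87%


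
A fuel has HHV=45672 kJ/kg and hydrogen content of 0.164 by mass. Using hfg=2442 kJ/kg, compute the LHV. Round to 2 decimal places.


LHV = HHV - hfg * 9 * H
Water correction = 2442 * 9 * 0.164 = 3604.392 kJ/kg
LHV = 45672 - 3604.392 = 42067.61 kJ/kg


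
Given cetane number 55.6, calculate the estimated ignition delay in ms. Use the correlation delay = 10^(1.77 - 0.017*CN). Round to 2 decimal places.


delay = 10^(1.77 - 0.017*CN)
Exponent = 1.77 - 0.017*55.6 = 0.8248
delay = 10^0.8248 = 6.68 ms


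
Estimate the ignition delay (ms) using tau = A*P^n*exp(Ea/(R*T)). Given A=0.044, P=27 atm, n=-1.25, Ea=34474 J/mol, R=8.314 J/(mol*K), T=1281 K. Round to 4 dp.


tau = A * P^n * exp(Ea/(R*T))
P^n = 27^(-1.25) = 0.01624783
Ea/(R*T) = 34474/(8.314*1281) = 3.236924
exp(Ea/(R*T)) = 25.455305
tau = 0.044 * 0.01624783 * 25.455305 = 0.0182 ms


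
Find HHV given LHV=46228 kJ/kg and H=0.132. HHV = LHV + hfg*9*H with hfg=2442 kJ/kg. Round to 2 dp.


HHV = LHV + hfg * 9 * H
Water addition = 2442 * 9 * 0.132 = 2901.096 kJ/kg
HHV = 46228 + 2901.096 = 49129.10 kJ/kg


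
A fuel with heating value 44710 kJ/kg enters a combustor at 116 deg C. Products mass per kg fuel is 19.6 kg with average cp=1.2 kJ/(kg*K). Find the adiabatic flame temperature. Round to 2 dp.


T_ad = T_in + Hc / (m_p * cp)
Denominator = 19.6 * 1.2 = 23.5200
Temperature rise = 44710 / 23.5200 = 1900.94 K
T_ad = 116 + 1900.94 = 2016.94 deg C


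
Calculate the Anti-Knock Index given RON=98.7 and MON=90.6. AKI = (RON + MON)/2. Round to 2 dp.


AKI = (RON + MON) / 2
AKI = (98.7 + 90.6) / 2
AKI = 189.3 / 2 = 94.65


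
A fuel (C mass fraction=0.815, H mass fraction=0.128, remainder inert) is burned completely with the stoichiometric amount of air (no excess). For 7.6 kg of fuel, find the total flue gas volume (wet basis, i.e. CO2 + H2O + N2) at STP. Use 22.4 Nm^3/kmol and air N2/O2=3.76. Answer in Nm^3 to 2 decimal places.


Per kg fuel: CO2 = (C/12 kmol)*22.4 = (0.815/12)*22.4 = 1.52133 Nm^3
Per kg fuel: H2O = (H/2 kmol)*22.4 = (0.128/2)*22.4 = 1.43360 Nm^3
O2 needed per kg fuel = C/12 + H/4 = 0.815/12 + 0.128/4 = 0.09991667 kmol
Per kg fuel: N2 = O2*3.76*22.4 = 0.09991667*3.76*22.4 = 8.41538 Nm^3
Total per kg = 1.52133 + 1.43360 + 8.41538 = 11.37031 Nm^3
Total = 11.37031 * 7.6 = 86.41 Nm^3


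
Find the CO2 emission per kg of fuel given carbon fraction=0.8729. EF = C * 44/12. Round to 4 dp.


EF = C_frac * (M_CO2 / M_C)
EF = 0.8729 * (44/12)
EF = 0.8729 * 3.666667 = 3.2006 kg_CO2/kg_fuel


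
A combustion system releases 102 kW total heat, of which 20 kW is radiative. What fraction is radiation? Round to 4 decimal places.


f_rad = Q_rad / Q_total
f_rad = 20 / 102 = 0.1961


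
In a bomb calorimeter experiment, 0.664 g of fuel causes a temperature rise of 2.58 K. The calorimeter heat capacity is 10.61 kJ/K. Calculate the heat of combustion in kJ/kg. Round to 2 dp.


Hc = C_cal * delta_T / m_fuel
Q_released = 10.61 * 2.58 = 27.3738 kJ
m_fuel = 0.664 g = 0.664/1000 kg = 0.000664 kg
Hc = 27.3738 / 0.000664 = 41225.60 kJ/kg


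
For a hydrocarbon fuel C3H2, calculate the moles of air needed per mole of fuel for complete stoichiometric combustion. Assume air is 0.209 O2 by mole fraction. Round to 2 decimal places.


Balanced combustion: C3H2 + 3.5 O2 -> 3 CO2 + 1 H2O
O2 needed = C + H/4 = 3 + 2/4 = 3.50 moles
Air moles = O2 / 0.209 = 3.50 / 0.209 = 16.75 moles air


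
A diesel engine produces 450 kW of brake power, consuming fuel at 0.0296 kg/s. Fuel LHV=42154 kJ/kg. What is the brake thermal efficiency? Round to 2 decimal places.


eta_BTE = (BP / (mf * LHV)) * 100
Denominator = 0.0296 * 42154 = 1247.7584 kW
eta_BTE = (450 / 1247.7584) * 100 = 36.06%


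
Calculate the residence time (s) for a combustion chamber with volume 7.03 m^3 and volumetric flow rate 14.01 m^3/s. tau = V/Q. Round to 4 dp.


tau = V / Q_flow
tau = 7.03 / 14.01 = 0.5018 s


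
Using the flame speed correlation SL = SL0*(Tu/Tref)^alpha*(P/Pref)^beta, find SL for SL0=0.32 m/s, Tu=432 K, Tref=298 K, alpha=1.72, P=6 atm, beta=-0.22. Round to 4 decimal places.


SL = SL0 * (Tu/Tref)^alpha * (P/Pref)^beta
T ratio = 432/298 = 1.44966443
(T ratio)^alpha = 1.44966443^1.72 = 1.894000
(P/Pref)^beta = 6^(-0.22) = 0.674228
SL = 0.32 * 1.894000 * 0.674228 = 0.4086 m/s


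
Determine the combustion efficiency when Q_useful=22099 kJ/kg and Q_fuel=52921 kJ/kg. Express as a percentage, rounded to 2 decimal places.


Efficiency = (Q_useful / Q_fuel) * 100
Efficiency = (22099 / 52921) * 100
Efficiency = 0.4176 * 100 = 41.76%


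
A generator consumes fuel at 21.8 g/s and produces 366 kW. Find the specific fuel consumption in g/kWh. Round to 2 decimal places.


SFC = (mf / BP) * 3600
Rate = 21.8 / 366 = 0.059563 g/(s*kW)
SFC = 0.059563 * 3600 = 214.43 g/kWh


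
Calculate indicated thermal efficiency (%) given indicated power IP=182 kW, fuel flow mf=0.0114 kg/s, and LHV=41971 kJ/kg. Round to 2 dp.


eta_ith = (IP / (mf * LHV)) * 100
Denominator = 0.0114 * 41971 = 478.4694 kW
eta_ith = (182 / 478.4694) * 100 = 38.04%


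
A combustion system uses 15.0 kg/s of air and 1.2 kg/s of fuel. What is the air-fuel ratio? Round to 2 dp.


AFR = m_air / m_fuel
AFR = 15.0 / 1.2 = 12.50


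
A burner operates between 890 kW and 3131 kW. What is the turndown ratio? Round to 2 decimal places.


TDR = Q_max / Q_min
TDR = 3131 / 890 = 3.52


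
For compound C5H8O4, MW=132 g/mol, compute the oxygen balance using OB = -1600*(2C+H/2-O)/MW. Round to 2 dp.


OB = -1600 * (2C + H/2 - O) / MW
Inner = 2*5 + 8/2 - 4 = 10.00
OB = -1600 * 10.00 / 132 = -121.21%


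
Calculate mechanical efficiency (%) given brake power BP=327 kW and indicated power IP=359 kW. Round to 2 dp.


eta_mech = (BP / IP) * 100
Ratio = 327 / 359 = 0.9109
eta_mech = 0.9109 * 100 = 91.09%


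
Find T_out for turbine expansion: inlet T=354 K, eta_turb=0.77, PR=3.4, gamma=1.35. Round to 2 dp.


T_out = T_in * (1 - eta * (1 - PR^(-(gamma-1)/gamma)))
Exponent = -(1.35-1)/1.35 = -0.25925926
PR^exp = 3.4^(-0.25925926) = 0.72813041
Factor = 1 - 0.77*(1 - 0.72813041) = 0.79066042
T_out = 354 * 0.79066042 = 279.89 K


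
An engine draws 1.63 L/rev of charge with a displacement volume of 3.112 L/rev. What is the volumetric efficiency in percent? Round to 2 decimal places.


eta_v = (V_actual / V_disp) * 100
Ratio = 1.63 / 3.112 = 0.5238
eta_v = 0.5238 * 100 = 52.38%


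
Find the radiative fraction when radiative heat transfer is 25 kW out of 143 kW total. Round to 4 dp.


f_rad = Q_rad / Q_total
f_rad = 25 / 143 = 0.1748


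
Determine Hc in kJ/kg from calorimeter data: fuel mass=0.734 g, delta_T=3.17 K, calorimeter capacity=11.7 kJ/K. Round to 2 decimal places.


Hc = C_cal * delta_T / m_fuel
Q_released = 11.7 * 3.17 = 37.0890 kJ
m_fuel = 0.734 g = 0.734/1000 kg = 0.000734 kg
Hc = 37.0890 / 0.000734 = 50529.97 kJ/kg


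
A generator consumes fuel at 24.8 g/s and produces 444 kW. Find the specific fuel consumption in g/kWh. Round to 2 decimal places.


SFC = (mf / BP) * 3600
Rate = 24.8 / 444 = 0.055856 g/(s*kW)
SFC = 0.055856 * 3600 = 201.08 g/kWh


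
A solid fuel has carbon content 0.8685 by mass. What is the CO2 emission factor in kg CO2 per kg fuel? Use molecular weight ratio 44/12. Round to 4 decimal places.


EF = C_frac * (M_CO2 / M_C)
EF = 0.8685 * (44/12)
EF = 0.8685 * 3.666667 = 3.1845 kg_CO2/kg_fuel


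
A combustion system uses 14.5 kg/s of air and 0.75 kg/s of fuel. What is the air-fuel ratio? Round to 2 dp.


AFR = m_air / m_fuel
AFR = 14.5 / 0.75 = 19.33


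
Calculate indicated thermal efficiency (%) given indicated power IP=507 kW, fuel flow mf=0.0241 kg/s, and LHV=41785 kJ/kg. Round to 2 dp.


eta_ith = (IP / (mf * LHV)) * 100
Denominator = 0.0241 * 41785 = 1007.0185 kW
eta_ith = (507 / 1007.0185) * 100 = 50.35%


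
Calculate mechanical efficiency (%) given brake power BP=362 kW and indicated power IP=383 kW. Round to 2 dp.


eta_mech = (BP / IP) * 100
Ratio = 362 / 383 = 0.9452
eta_mech = 0.9452 * 100 = 94.52%


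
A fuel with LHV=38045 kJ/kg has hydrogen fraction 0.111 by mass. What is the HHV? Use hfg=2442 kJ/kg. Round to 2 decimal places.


HHV = LHV + hfg * 9 * H
Water addition = 2442 * 9 * 0.111 = 2439.558 kJ/kg
HHV = 38045 + 2439.558 = 40484.56 kJ/kg


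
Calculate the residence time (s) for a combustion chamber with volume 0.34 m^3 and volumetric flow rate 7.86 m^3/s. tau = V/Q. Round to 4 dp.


tau = V / Q_flow
tau = 0.34 / 7.86 = 0.0433 s


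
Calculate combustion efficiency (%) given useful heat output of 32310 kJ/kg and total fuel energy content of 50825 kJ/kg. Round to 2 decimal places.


Efficiency = (Q_useful / Q_fuel) * 100
Efficiency = (32310 / 50825) * 100
Efficiency = 0.6357 * 100 = 63.57%


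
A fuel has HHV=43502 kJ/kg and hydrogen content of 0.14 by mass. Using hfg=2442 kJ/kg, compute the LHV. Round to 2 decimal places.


LHV = HHV - hfg * 9 * H
Water correction = 2442 * 9 * 0.14 = 3076.920 kJ/kg
LHV = 43502 - 3076.920 = 40425.08 kJ/kg


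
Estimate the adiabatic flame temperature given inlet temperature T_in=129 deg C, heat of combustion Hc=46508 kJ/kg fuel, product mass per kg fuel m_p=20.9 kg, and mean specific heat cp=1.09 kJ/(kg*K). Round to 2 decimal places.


T_ad = T_in + Hc / (m_p * cp)
Denominator = 20.9 * 1.09 = 22.7810
Temperature rise = 46508 / 22.7810 = 2041.53 K
T_ad = 129 + 2041.53 = 2170.53 deg C


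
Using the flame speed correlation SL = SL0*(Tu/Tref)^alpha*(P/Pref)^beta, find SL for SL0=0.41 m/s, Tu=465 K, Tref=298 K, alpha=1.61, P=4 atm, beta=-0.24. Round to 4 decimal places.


SL = SL0 * (Tu/Tref)^alpha * (P/Pref)^beta
T ratio = 465/298 = 1.56040268
(T ratio)^alpha = 1.56040268^1.61 = 2.046968
(P/Pref)^beta = 4^(-0.24) = 0.716978
SL = 0.41 * 2.046968 * 0.716978 = 0.6017 m/s


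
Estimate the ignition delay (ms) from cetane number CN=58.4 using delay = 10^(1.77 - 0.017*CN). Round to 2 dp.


delay = 10^(1.77 - 0.017*CN)
Exponent = 1.77 - 0.017*58.4 = 0.7772
delay = 10^0.7772 = 5.99 ms


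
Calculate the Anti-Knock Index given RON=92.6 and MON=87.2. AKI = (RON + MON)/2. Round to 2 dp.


AKI = (RON + MON) / 2
AKI = (92.6 + 87.2) / 2
AKI = 179.8 / 2 = 89.90


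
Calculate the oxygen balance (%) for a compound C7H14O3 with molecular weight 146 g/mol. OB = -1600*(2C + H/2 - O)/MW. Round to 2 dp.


OB = -1600 * (2C + H/2 - O) / MW
Inner = 2*7 + 14/2 - 3 = 18.00
OB = -1600 * 18.00 / 146 = -197.26%


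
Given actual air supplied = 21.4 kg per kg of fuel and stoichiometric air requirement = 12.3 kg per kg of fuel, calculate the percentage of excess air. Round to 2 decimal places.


Excess air = actual - stoichiometric = 21.4 - 12.3 = 9.10 kg/kg fuel
Excess air % = (excess / stoich) * 100 = (9.10 / 12.3) * 100 = 73.98%


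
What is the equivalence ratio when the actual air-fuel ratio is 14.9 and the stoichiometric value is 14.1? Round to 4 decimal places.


phi = AFR_stoich / AFR_actual
phi = 14.1 / 14.9 = 0.9463


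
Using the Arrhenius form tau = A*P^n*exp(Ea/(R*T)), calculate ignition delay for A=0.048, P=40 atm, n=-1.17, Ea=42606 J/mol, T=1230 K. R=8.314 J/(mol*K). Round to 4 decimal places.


tau = A * P^n * exp(Ea/(R*T))
P^n = 40^(-1.17) = 0.01335334
Ea/(R*T) = 42606/(8.314*1230) = 4.166349
exp(Ea/(R*T)) = 64.479598
tau = 0.048 * 0.01335334 * 64.479598 = 0.0413 ms


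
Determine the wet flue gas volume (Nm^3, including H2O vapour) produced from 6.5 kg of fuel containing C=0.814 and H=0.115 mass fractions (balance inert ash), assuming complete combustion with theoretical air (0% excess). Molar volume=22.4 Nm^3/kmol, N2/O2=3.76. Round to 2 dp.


Per kg fuel: CO2 = (C/12 kmol)*22.4 = (0.814/12)*22.4 = 1.51947 Nm^3
Per kg fuel: H2O = (H/2 kmol)*22.4 = (0.115/2)*22.4 = 1.28800 Nm^3
O2 needed per kg fuel = C/12 + H/4 = 0.814/12 + 0.115/4 = 0.09658333 kmol
Per kg fuel: N2 = O2*3.76*22.4 = 0.09658333*3.76*22.4 = 8.13463 Nm^3
Total per kg = 1.51947 + 1.28800 + 8.13463 = 10.94210 Nm^3
Total = 10.94210 * 6.5 = 71.12 Nm^3


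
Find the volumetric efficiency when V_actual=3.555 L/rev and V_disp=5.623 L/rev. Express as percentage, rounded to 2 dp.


eta_v = (V_actual / V_disp) * 100
Ratio = 3.555 / 5.623 = 0.6322
eta_v = 0.6322 * 100 = 63.22%


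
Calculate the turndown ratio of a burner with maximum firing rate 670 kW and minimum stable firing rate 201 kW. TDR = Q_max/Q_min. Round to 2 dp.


TDR = Q_max / Q_min
TDR = 670 / 201 = 3.33


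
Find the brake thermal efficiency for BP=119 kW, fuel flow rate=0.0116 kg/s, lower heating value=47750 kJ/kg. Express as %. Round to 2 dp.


eta_BTE = (BP / (mf * LHV)) * 100
Denominator = 0.0116 * 47750 = 553.9000 kW
eta_BTE = (119 / 553.9000) * 100 = 21.48%


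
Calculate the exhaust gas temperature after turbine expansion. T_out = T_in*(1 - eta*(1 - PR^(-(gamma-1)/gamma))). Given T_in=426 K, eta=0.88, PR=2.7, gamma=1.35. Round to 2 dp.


T_out = T_in * (1 - eta * (1 - PR^(-(gamma-1)/gamma)))
Exponent = -(1.35-1)/1.35 = -0.25925926
PR^exp = 2.7^(-0.25925926) = 0.77297411
Factor = 1 - 0.88*(1 - 0.77297411) = 0.80021722
T_out = 426 * 0.80021722 = 340.89 K


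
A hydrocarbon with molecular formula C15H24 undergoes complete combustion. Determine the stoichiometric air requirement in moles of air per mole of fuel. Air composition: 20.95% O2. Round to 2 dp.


Balanced combustion: C15H24 + 21 O2 -> 15 CO2 + 12 H2O
O2 needed = C + H/4 = 15 + 24/4 = 21.00 moles
Air moles = O2 / 0.2095 = 21.00 / 0.2095 = 100.24 moles air


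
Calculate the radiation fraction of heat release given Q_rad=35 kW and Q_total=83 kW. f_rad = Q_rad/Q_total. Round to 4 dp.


f_rad = Q_rad / Q_total
f_rad = 35 / 83 = 0.4217


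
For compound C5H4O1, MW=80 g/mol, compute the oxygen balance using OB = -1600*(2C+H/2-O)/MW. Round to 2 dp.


OB = -1600 * (2C + H/2 - O) / MW
Inner = 2*5 + 4/2 - 1 = 11.00
OB = -1600 * 11.00 / 80 = -220.00%


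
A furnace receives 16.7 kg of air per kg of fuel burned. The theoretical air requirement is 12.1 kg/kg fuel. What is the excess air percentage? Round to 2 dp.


Excess air = actual - stoichiometric = 16.7 - 12.1 = 4.60 kg/kg fuel
Excess air % = (excess / stoich) * 100 = (4.60 / 12.1) * 100 = 38.02%


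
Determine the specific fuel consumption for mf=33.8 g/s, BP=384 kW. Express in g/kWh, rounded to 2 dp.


SFC = (mf / BP) * 3600
Rate = 33.8 / 384 = 0.088021 g/(s*kW)
SFC = 0.088021 * 3600 = 316.88 g/kWh


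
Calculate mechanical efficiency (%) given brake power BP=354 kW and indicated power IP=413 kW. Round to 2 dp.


eta_mech = (BP / IP) * 100
Ratio = 354 / 413 = 0.8571
eta_mech = 0.8571 * 100 = 85.71%


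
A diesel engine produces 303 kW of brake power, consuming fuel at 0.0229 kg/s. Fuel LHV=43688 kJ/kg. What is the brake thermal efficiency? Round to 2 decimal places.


eta_BTE = (BP / (mf * LHV)) * 100
Denominator = 0.0229 * 43688 = 1000.4552 kW
eta_BTE = (303 / 1000.4552) * 100 = 30.29%


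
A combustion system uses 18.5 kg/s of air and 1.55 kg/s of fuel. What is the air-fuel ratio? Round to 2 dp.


AFR = m_air / m_fuel
AFR = 18.5 / 1.55 = 11.94


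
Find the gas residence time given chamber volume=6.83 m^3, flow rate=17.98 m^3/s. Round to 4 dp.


tau = V / Q_flow
tau = 6.83 / 17.98 = 0.3799 s


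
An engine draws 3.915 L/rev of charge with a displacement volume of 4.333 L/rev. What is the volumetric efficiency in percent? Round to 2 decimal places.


eta_v = (V_actual / V_disp) * 100
Ratio = 3.915 / 4.333 = 0.9035
eta_v = 0.9035 * 100 = 90.35%


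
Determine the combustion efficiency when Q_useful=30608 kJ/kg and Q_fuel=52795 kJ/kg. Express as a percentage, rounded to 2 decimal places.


Efficiency = (Q_useful / Q_fuel) * 100
Efficiency = (30608 / 52795) * 100
Efficiency = 0.5798 * 100 = 57.98%


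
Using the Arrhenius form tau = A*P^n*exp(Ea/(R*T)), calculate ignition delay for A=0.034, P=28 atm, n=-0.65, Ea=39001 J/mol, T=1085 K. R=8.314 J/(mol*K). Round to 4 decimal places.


tau = A * P^n * exp(Ea/(R*T))
P^n = 28^(-0.65) = 0.11464293
Ea/(R*T) = 39001/(8.314*1085) = 4.323505
exp(Ea/(R*T)) = 75.452641
tau = 0.034 * 0.11464293 * 75.452641 = 0.2941 ms


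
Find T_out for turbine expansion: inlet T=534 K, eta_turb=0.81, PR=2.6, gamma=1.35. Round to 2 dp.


T_out = T_in * (1 - eta * (1 - PR^(-(gamma-1)/gamma)))
Exponent = -(1.35-1)/1.35 = -0.25925926
PR^exp = 2.6^(-0.25925926) = 0.78057442
Factor = 1 - 0.81*(1 - 0.78057442) = 0.82226528
T_out = 534 * 0.82226528 = 439.09 K


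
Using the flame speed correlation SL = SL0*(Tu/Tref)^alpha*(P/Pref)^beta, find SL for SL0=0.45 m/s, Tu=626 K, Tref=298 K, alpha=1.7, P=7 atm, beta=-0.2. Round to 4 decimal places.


SL = SL0 * (Tu/Tref)^alpha * (P/Pref)^beta
T ratio = 626/298 = 2.10067114
(T ratio)^alpha = 2.10067114^1.7 = 3.531903
(P/Pref)^beta = 7^(-0.2) = 0.677611
SL = 0.45 * 3.531903 * 0.677611 = 1.0770 m/s


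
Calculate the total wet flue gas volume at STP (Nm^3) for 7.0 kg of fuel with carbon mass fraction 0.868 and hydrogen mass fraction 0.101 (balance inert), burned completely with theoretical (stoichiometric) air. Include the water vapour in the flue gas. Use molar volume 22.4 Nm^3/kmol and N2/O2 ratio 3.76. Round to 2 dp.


Per kg fuel: CO2 = (C/12 kmol)*22.4 = (0.868/12)*22.4 = 1.62027 Nm^3
Per kg fuel: H2O = (H/2 kmol)*22.4 = (0.101/2)*22.4 = 1.13120 Nm^3
O2 needed per kg fuel = C/12 + H/4 = 0.868/12 + 0.101/4 = 0.09758333 kmol
Per kg fuel: N2 = O2*3.76*22.4 = 0.09758333*3.76*22.4 = 8.21886 Nm^3
Total per kg = 1.62027 + 1.13120 + 8.21886 = 10.97033 Nm^3
Total = 10.97033 * 7.0 = 76.79 Nm^3


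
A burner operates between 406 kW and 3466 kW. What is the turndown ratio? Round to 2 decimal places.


TDR = Q_max / Q_min
TDR = 3466 / 406 = 8.54


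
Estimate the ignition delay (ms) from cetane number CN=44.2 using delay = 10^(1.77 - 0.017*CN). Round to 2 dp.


delay = 10^(1.77 - 0.017*CN)
Exponent = 1.77 - 0.017*44.2 = 1.0186
delay = 10^1.0186 = 10.44 ms


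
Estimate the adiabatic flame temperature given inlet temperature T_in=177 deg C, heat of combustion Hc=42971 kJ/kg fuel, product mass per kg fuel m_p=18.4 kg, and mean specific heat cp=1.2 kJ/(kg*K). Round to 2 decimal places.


T_ad = T_in + Hc / (m_p * cp)
Denominator = 18.4 * 1.2 = 22.0800
Temperature rise = 42971 / 22.0800 = 1946.15 K
T_ad = 177 + 1946.15 = 2123.15 deg C


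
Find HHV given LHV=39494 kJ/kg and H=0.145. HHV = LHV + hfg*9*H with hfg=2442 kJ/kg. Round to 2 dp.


HHV = LHV + hfg * 9 * H
Water addition = 2442 * 9 * 0.145 = 3186.810 kJ/kg
HHV = 39494 + 3186.810 = 42680.81 kJ/kg


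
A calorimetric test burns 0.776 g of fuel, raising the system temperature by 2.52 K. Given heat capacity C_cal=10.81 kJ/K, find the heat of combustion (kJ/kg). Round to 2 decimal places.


Hc = C_cal * delta_T / m_fuel
Q_released = 10.81 * 2.52 = 27.2412 kJ
m_fuel = 0.776 g = 0.776/1000 kg = 0.000776 kg
Hc = 27.2412 / 0.000776 = 35104.64 kJ/kg


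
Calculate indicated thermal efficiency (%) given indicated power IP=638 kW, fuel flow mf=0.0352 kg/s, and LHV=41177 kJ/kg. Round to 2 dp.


eta_ith = (IP / (mf * LHV)) * 100
Denominator = 0.0352 * 41177 = 1449.4304 kW
eta_ith = (638 / 1449.4304) * 100 = 44.02%


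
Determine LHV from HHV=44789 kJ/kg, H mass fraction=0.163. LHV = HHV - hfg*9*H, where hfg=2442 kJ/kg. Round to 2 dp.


LHV = HHV - hfg * 9 * H
Water correction = 2442 * 9 * 0.163 = 3582.414 kJ/kg
LHV = 44789 - 3582.414 = 41206.59 kJ/kg


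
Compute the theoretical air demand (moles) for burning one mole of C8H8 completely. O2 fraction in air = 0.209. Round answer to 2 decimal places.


Balanced combustion: C8H8 + 10 O2 -> 8 CO2 + 4 H2O
O2 needed = C + H/4 = 8 + 8/4 = 10.00 moles
Air moles = O2 / 0.209 = 10.00 / 0.209 = 47.85 moles air


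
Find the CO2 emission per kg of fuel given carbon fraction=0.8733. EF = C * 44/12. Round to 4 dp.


EF = C_frac * (M_CO2 / M_C)
EF = 0.8733 * (44/12)
EF = 0.8733 * 3.666667 = 3.2021 kg_CO2/kg_fuel


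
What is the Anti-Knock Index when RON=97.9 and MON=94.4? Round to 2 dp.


AKI = (RON + MON) / 2
AKI = (97.9 + 94.4) / 2
AKI = 192.3 / 2 = 96.15


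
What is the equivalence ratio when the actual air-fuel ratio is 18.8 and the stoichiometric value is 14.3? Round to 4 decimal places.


phi = AFR_stoich / AFR_actual
phi = 14.3 / 18.8 = 0.7606


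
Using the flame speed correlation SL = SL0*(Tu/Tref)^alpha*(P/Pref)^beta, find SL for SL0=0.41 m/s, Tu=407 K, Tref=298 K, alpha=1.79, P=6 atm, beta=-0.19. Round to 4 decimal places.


SL = SL0 * (Tu/Tref)^alpha * (P/Pref)^beta
T ratio = 407/298 = 1.36577181
(T ratio)^alpha = 1.36577181^1.79 = 1.747137
(P/Pref)^beta = 6^(-0.19) = 0.711461
SL = 0.41 * 1.747137 * 0.711461 = 0.5096 m/s


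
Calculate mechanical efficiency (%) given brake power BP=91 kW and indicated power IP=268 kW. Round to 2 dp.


eta_mech = (BP / IP) * 100
Ratio = 91 / 268 = 0.3396
eta_mech = 0.3396 * 100 = 33.96%


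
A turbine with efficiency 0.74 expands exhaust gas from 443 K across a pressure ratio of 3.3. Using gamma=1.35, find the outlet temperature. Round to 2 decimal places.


T_out = T_in * (1 - eta * (1 - PR^(-(gamma-1)/gamma)))
Exponent = -(1.35-1)/1.35 = -0.25925926
PR^exp = 3.3^(-0.25925926) = 0.73378775
Factor = 1 - 0.74*(1 - 0.73378775) = 0.80300294
T_out = 443 * 0.80300294 = 355.73 K


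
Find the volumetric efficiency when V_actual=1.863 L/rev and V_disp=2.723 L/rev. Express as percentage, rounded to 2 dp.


eta_v = (V_actual / V_disp) * 100
Ratio = 1.863 / 2.723 = 0.6842
eta_v = 0.6842 * 100 = 68.42%


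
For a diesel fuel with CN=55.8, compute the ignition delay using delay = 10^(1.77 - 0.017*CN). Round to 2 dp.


delay = 10^(1.77 - 0.017*CN)
Exponent = 1.77 - 0.017*55.8 = 0.8214
delay = 10^0.8214 = 6.63 ms


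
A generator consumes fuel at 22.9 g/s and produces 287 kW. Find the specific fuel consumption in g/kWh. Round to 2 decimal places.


SFC = (mf / BP) * 3600
Rate = 22.9 / 287 = 0.079791 g/(s*kW)
SFC = 0.079791 * 3600 = 287.25 g/kWh


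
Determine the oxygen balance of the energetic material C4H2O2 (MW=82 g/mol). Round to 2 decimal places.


OB = -1600 * (2C + H/2 - O) / MW
Inner = 2*4 + 2/2 - 2 = 7.00
OB = -1600 * 7.00 / 82 = -136.59%


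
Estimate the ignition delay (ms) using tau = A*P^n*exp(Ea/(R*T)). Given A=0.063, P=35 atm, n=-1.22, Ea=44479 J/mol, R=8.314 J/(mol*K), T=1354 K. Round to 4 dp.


tau = A * P^n * exp(Ea/(R*T))
P^n = 35^(-1.22) = 0.01306884
Ea/(R*T) = 44479/(8.314*1354) = 3.951176
exp(Ea/(R*T)) = 51.996457
tau = 0.063 * 0.01306884 * 51.996457 = 0.0428 ms


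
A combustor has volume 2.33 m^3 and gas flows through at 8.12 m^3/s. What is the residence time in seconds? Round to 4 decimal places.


tau = V / Q_flow
tau = 2.33 / 8.12 = 0.2869 s


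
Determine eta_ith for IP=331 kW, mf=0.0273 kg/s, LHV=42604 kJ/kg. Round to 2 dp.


eta_ith = (IP / (mf * LHV)) * 100
Denominator = 0.0273 * 42604 = 1163.0892 kW
eta_ith = (331 / 1163.0892) * 100 = 28.46%


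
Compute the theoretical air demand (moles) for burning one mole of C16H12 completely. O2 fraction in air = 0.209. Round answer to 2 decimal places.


Balanced combustion: C16H12 + 19 O2 -> 16 CO2 + 6 H2O
O2 needed = C + H/4 = 16 + 12/4 = 19.00 moles
Air moles = O2 / 0.209 = 19.00 / 0.209 = 90.91 moles air


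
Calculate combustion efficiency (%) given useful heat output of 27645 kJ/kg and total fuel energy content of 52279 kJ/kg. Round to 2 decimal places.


Efficiency = (Q_useful / Q_fuel) * 100
Efficiency = (27645 / 52279) * 100
Efficiency = 0.5288 * 100 = 52.88%


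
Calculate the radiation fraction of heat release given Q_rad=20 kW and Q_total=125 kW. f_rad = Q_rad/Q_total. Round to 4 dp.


f_rad = Q_rad / Q_total
f_rad = 20 / 125 = 0.1600


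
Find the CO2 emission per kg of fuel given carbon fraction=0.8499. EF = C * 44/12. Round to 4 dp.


EF = C_frac * (M_CO2 / M_C)
EF = 0.8499 * (44/12)
EF = 0.8499 * 3.666667 = 3.1163 kg_CO2/kg_fuel


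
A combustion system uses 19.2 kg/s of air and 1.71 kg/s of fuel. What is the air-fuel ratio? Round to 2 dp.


AFR = m_air / m_fuel
AFR = 19.2 / 1.71 = 11.23


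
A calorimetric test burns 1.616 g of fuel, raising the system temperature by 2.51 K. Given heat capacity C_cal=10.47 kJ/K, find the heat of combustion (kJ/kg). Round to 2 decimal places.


Hc = C_cal * delta_T / m_fuel
Q_released = 10.47 * 2.51 = 26.2797 kJ
m_fuel = 1.616 g = 1.616/1000 kg = 0.001616 kg
Hc = 26.2797 / 0.001616 = 16262.19 kJ/kg


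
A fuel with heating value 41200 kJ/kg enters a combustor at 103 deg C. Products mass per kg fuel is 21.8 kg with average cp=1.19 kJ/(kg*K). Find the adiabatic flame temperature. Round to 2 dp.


T_ad = T_in + Hc / (m_p * cp)
Denominator = 21.8 * 1.19 = 25.9420
Temperature rise = 41200 / 25.9420 = 1588.16 K
T_ad = 103 + 1588.16 = 1691.16 deg C


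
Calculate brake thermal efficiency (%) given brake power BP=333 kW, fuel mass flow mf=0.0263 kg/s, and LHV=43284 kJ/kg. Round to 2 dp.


eta_BTE = (BP / (mf * LHV)) * 100
Denominator = 0.0263 * 43284 = 1138.3692 kW
eta_BTE = (333 / 1138.3692) * 100 = 29.25%


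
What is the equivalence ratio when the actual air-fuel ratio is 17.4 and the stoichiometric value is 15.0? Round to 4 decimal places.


phi = AFR_stoich / AFR_actual
phi = 15.0 / 17.4 = 0.8621
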